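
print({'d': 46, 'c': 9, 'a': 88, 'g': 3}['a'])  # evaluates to 88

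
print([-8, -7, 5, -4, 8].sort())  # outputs None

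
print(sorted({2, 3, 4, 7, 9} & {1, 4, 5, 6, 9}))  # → [4, 9]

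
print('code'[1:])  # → ode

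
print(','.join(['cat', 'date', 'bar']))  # cat,date,bar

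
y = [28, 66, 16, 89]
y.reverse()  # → [89, 16, 66, 28]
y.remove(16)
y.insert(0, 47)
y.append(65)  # [47, 89, 66, 28, 65]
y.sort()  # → [28, 47, 65, 66, 89]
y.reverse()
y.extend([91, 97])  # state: [89, 66, 65, 47, 28, 91, 97]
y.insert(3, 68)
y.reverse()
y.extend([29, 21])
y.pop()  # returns 21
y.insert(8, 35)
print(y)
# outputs [97, 91, 28, 47, 68, 65, 66, 89, 35, 29]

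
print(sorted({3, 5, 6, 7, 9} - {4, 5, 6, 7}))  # [3, 9]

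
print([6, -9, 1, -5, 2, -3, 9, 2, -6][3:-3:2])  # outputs [-5, -3]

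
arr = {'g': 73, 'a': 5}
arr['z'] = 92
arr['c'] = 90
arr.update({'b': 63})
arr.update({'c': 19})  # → {'g': 73, 'a': 5, 'z': 92, 'c': 19, 'b': 63}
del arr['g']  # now {'a': 5, 'z': 92, 'c': 19, 'b': 63}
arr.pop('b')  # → 63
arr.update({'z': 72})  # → {'a': 5, 'z': 72, 'c': 19}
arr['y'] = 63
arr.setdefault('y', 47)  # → 63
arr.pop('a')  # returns 5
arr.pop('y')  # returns 63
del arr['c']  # {'z': 72}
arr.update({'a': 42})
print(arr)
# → {'z': 72, 'a': 42}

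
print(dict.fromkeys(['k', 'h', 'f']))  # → {'k': None, 'h': None, 'f': None}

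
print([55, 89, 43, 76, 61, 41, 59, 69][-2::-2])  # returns [59, 61, 43, 55]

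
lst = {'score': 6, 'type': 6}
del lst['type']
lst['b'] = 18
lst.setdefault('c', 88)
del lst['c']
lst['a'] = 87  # {'score': 6, 'b': 18, 'a': 87}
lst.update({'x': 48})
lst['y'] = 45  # {'score': 6, 'b': 18, 'a': 87, 'x': 48, 'y': 45}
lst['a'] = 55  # {'score': 6, 'b': 18, 'a': 55, 'x': 48, 'y': 45}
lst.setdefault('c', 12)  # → 12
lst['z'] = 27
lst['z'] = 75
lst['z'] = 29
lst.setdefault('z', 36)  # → 29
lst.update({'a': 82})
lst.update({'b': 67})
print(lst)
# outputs {'score': 6, 'b': 67, 'a': 82, 'x': 48, 'y': 45, 'c': 12, 'z': 29}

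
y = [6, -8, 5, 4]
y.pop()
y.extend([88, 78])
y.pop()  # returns 78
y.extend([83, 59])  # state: [6, -8, 5, 88, 83, 59]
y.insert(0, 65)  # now [65, 6, -8, 5, 88, 83, 59]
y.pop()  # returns 59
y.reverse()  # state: [83, 88, 5, -8, 6, 65]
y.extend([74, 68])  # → [83, 88, 5, -8, 6, 65, 74, 68]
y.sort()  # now [-8, 5, 6, 65, 68, 74, 83, 88]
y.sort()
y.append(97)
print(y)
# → [-8, 5, 6, 65, 68, 74, 83, 88, 97]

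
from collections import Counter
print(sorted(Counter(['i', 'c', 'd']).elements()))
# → ['c', 'd', 'i']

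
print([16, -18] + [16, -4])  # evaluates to [16, -18, 16, -4]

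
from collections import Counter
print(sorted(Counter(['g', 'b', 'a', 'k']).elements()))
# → ['a', 'b', 'g', 'k']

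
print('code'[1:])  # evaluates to ode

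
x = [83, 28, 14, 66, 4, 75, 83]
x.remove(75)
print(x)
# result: [83, 28, 14, 66, 4, 83]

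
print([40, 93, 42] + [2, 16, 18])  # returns [40, 93, 42, 2, 16, 18]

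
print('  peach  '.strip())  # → peach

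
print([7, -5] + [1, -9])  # [7, -5, 1, -9]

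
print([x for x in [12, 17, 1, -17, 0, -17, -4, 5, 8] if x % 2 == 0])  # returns [12, 0, -4, 8]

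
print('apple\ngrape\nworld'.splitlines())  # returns ['apple', 'grape', 'world']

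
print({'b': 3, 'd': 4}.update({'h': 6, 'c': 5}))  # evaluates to None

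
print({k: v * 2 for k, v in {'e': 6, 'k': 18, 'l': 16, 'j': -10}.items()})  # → {'e': 12, 'k': 36, 'l': 32, 'j': -20}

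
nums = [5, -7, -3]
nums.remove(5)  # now [-7, -3]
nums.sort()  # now [-7, -3]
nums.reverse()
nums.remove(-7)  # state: [-3]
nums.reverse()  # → [-3]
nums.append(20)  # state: [-3, 20]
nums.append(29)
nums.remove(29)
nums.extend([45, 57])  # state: [-3, 20, 45, 57]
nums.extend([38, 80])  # [-3, 20, 45, 57, 38, 80]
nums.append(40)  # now [-3, 20, 45, 57, 38, 80, 40]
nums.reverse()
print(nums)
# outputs [40, 80, 38, 57, 45, 20, -3]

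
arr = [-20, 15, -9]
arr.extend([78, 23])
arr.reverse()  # [23, 78, -9, 15, -20]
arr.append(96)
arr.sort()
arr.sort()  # [-20, -9, 15, 23, 78, 96]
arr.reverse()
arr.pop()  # -20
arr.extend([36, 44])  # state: [96, 78, 23, 15, -9, 36, 44]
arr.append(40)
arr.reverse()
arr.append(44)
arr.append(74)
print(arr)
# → [40, 44, 36, -9, 15, 23, 78, 96, 44, 74]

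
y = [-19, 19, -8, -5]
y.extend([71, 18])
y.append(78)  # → [-19, 19, -8, -5, 71, 18, 78]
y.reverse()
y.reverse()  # [-19, 19, -8, -5, 71, 18, 78]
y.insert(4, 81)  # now [-19, 19, -8, -5, 81, 71, 18, 78]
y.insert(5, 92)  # [-19, 19, -8, -5, 81, 92, 71, 18, 78]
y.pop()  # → 78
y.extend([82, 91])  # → [-19, 19, -8, -5, 81, 92, 71, 18, 82, 91]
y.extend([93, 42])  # [-19, 19, -8, -5, 81, 92, 71, 18, 82, 91, 93, 42]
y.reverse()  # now [42, 93, 91, 82, 18, 71, 92, 81, -5, -8, 19, -19]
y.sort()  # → [-19, -8, -5, 18, 19, 42, 71, 81, 82, 91, 92, 93]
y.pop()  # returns 93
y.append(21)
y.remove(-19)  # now [-8, -5, 18, 19, 42, 71, 81, 82, 91, 92, 21]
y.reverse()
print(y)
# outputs [21, 92, 91, 82, 81, 71, 42, 19, 18, -5, -8]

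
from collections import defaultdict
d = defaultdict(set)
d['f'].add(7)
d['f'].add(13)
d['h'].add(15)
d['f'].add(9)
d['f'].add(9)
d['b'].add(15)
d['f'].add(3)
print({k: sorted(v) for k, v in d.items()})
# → {'f': [3, 7, 9, 13], 'h': [15], 'b': [15]}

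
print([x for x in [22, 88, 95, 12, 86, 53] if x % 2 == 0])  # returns [22, 88, 12, 86]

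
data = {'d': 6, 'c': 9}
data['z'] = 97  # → {'d': 6, 'c': 9, 'z': 97}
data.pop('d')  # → 6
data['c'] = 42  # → {'c': 42, 'z': 97}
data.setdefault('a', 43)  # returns 43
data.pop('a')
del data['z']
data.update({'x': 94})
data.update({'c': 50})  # {'c': 50, 'x': 94}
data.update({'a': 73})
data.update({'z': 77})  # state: {'c': 50, 'x': 94, 'a': 73, 'z': 77}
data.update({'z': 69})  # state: {'c': 50, 'x': 94, 'a': 73, 'z': 69}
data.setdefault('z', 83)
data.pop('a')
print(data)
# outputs {'c': 50, 'x': 94, 'z': 69}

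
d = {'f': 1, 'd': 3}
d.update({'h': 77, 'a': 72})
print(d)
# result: {'f': 1, 'd': 3, 'h': 77, 'a': 72}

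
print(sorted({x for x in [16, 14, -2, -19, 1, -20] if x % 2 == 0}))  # [-20, -2, 14, 16]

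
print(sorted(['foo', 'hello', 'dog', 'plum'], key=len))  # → ['foo', 'dog', 'plum', 'hello']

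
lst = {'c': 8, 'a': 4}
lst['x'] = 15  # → {'c': 8, 'a': 4, 'x': 15}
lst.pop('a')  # 4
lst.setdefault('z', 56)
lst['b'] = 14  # {'c': 8, 'x': 15, 'z': 56, 'b': 14}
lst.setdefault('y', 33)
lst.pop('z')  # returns 56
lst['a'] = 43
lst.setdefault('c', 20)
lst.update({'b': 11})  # {'c': 8, 'x': 15, 'b': 11, 'y': 33, 'a': 43}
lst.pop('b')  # 11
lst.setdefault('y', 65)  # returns 33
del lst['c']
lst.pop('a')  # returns 43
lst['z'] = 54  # {'x': 15, 'y': 33, 'z': 54}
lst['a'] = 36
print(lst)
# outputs {'x': 15, 'y': 33, 'z': 54, 'a': 36}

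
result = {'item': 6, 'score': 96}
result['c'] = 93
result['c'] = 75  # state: {'item': 6, 'score': 96, 'c': 75}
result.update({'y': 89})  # {'item': 6, 'score': 96, 'c': 75, 'y': 89}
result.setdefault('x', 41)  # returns 41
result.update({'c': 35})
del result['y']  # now {'item': 6, 'score': 96, 'c': 35, 'x': 41}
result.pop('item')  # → 6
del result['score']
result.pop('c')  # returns 35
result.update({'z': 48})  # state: {'x': 41, 'z': 48}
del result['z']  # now {'x': 41}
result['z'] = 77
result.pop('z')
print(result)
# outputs {'x': 41}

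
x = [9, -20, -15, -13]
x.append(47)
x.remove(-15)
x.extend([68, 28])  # [9, -20, -13, 47, 68, 28]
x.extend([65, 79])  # [9, -20, -13, 47, 68, 28, 65, 79]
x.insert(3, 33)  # [9, -20, -13, 33, 47, 68, 28, 65, 79]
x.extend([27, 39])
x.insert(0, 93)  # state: [93, 9, -20, -13, 33, 47, 68, 28, 65, 79, 27, 39]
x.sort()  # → [-20, -13, 9, 27, 28, 33, 39, 47, 65, 68, 79, 93]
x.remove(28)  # [-20, -13, 9, 27, 33, 39, 47, 65, 68, 79, 93]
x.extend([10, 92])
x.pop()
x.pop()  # 10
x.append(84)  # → [-20, -13, 9, 27, 33, 39, 47, 65, 68, 79, 93, 84]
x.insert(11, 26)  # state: [-20, -13, 9, 27, 33, 39, 47, 65, 68, 79, 93, 26, 84]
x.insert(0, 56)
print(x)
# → [56, -20, -13, 9, 27, 33, 39, 47, 65, 68, 79, 93, 26, 84]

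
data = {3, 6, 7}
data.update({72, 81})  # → {3, 6, 7, 72, 81}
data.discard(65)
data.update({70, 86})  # {3, 6, 7, 70, 72, 81, 86}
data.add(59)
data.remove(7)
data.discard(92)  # {3, 6, 59, 70, 72, 81, 86}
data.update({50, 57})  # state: {3, 6, 50, 57, 59, 70, 72, 81, 86}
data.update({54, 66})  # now {3, 6, 50, 54, 57, 59, 66, 70, 72, 81, 86}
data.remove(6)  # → {3, 50, 54, 57, 59, 66, 70, 72, 81, 86}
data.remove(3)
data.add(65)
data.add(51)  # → {50, 51, 54, 57, 59, 65, 66, 70, 72, 81, 86}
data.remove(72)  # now {50, 51, 54, 57, 59, 65, 66, 70, 81, 86}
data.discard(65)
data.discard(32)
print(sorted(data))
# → [50, 51, 54, 57, 59, 66, 70, 81, 86]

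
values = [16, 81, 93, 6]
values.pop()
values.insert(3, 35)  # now [16, 81, 93, 35]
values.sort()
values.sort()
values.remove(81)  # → [16, 35, 93]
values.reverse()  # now [93, 35, 16]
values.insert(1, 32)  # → [93, 32, 35, 16]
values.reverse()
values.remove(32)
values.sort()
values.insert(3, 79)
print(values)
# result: [16, 35, 93, 79]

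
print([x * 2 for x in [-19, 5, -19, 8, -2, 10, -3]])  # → [-38, 10, -38, 16, -4, 20, -6]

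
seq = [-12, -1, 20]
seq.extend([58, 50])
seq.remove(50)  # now [-12, -1, 20, 58]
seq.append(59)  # [-12, -1, 20, 58, 59]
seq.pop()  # 59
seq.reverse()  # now [58, 20, -1, -12]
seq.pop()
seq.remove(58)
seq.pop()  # -1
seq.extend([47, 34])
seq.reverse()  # [34, 47, 20]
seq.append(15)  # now [34, 47, 20, 15]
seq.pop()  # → 15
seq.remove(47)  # [34, 20]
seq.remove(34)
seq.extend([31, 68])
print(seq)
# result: [20, 31, 68]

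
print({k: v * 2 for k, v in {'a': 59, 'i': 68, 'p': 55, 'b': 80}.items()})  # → {'a': 118, 'i': 136, 'p': 110, 'b': 160}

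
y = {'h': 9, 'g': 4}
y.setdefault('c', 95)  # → 95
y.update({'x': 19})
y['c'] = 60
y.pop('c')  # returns 60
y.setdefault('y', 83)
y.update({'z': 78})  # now {'h': 9, 'g': 4, 'x': 19, 'y': 83, 'z': 78}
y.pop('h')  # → 9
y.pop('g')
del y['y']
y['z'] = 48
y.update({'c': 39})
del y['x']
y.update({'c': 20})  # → {'z': 48, 'c': 20}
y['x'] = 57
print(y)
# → {'z': 48, 'c': 20, 'x': 57}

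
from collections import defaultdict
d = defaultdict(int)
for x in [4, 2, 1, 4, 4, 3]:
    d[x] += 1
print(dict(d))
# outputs {4: 3, 2: 1, 1: 1, 3: 1}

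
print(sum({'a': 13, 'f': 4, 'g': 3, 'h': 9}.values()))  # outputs 29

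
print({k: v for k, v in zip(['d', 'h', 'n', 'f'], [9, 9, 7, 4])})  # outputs {'d': 9, 'h': 9, 'n': 7, 'f': 4}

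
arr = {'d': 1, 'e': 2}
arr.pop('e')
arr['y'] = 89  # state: {'d': 1, 'y': 89}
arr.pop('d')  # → 1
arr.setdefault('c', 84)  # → 84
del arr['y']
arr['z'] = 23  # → {'c': 84, 'z': 23}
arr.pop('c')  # 84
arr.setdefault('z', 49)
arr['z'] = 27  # {'z': 27}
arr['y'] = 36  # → {'z': 27, 'y': 36}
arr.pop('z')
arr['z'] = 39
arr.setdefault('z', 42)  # 39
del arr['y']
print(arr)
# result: {'z': 39}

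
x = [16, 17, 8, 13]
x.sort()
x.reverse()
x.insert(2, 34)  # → [17, 16, 34, 13, 8]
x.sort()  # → [8, 13, 16, 17, 34]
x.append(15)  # [8, 13, 16, 17, 34, 15]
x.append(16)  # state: [8, 13, 16, 17, 34, 15, 16]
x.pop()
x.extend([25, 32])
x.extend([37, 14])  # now [8, 13, 16, 17, 34, 15, 25, 32, 37, 14]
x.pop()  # 14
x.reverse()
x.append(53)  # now [37, 32, 25, 15, 34, 17, 16, 13, 8, 53]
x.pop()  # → 53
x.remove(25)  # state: [37, 32, 15, 34, 17, 16, 13, 8]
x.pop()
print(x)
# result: [37, 32, 15, 34, 17, 16, 13]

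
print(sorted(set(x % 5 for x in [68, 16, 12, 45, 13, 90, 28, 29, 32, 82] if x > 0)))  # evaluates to [0, 1, 2, 3, 4]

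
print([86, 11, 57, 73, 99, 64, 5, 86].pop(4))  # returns 99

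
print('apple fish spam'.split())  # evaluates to ['apple', 'fish', 'spam']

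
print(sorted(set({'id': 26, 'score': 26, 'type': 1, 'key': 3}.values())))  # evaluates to [1, 3, 26]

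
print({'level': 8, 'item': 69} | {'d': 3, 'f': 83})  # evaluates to {'level': 8, 'item': 69, 'd': 3, 'f': 83}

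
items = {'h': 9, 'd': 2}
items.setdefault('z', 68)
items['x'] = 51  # {'h': 9, 'd': 2, 'z': 68, 'x': 51}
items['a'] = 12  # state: {'h': 9, 'd': 2, 'z': 68, 'x': 51, 'a': 12}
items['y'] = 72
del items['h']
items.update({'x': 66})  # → {'d': 2, 'z': 68, 'x': 66, 'a': 12, 'y': 72}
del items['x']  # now {'d': 2, 'z': 68, 'a': 12, 'y': 72}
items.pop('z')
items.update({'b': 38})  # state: {'d': 2, 'a': 12, 'y': 72, 'b': 38}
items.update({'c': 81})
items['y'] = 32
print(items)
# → {'d': 2, 'a': 12, 'y': 32, 'b': 38, 'c': 81}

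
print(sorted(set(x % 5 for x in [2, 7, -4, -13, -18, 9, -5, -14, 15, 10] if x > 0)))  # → [0, 2, 4]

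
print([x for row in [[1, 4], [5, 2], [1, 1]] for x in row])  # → [1, 4, 5, 2, 1, 1]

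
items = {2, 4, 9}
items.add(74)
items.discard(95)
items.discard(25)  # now {2, 4, 9, 74}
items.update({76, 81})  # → {2, 4, 9, 74, 76, 81}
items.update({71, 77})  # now {2, 4, 9, 71, 74, 76, 77, 81}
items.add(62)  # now {2, 4, 9, 62, 71, 74, 76, 77, 81}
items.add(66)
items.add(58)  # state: {2, 4, 9, 58, 62, 66, 71, 74, 76, 77, 81}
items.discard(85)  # {2, 4, 9, 58, 62, 66, 71, 74, 76, 77, 81}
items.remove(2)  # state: {4, 9, 58, 62, 66, 71, 74, 76, 77, 81}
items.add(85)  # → {4, 9, 58, 62, 66, 71, 74, 76, 77, 81, 85}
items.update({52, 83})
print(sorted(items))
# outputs [4, 9, 52, 58, 62, 66, 71, 74, 76, 77, 81, 83, 85]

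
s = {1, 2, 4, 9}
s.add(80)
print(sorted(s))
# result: [1, 2, 4, 9, 80]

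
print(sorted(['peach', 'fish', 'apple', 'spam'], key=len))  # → ['fish', 'spam', 'peach', 'apple']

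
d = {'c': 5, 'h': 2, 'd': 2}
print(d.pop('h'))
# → 2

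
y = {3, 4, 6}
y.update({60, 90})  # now {3, 4, 6, 60, 90}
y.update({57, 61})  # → {3, 4, 6, 57, 60, 61, 90}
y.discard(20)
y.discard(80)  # {3, 4, 6, 57, 60, 61, 90}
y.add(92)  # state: {3, 4, 6, 57, 60, 61, 90, 92}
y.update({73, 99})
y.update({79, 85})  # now {3, 4, 6, 57, 60, 61, 73, 79, 85, 90, 92, 99}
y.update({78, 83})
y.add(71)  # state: {3, 4, 6, 57, 60, 61, 71, 73, 78, 79, 83, 85, 90, 92, 99}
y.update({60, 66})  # {3, 4, 6, 57, 60, 61, 66, 71, 73, 78, 79, 83, 85, 90, 92, 99}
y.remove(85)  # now {3, 4, 6, 57, 60, 61, 66, 71, 73, 78, 79, 83, 90, 92, 99}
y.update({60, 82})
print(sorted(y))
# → [3, 4, 6, 57, 60, 61, 66, 71, 73, 78, 79, 82, 83, 90, 92, 99]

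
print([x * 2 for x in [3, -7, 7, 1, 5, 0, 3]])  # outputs [6, -14, 14, 2, 10, 0, 6]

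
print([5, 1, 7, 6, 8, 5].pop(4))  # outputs 8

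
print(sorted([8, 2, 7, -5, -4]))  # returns [-5, -4, 2, 7, 8]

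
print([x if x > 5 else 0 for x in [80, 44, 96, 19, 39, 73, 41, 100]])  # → [80, 44, 96, 19, 39, 73, 41, 100]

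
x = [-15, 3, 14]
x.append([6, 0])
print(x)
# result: [-15, 3, 14, [6, 0]]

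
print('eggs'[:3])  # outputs egg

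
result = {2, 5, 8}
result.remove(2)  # {5, 8}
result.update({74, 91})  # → {5, 8, 74, 91}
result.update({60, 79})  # {5, 8, 60, 74, 79, 91}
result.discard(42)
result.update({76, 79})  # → {5, 8, 60, 74, 76, 79, 91}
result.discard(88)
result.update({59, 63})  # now {5, 8, 59, 60, 63, 74, 76, 79, 91}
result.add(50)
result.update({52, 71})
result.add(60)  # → {5, 8, 50, 52, 59, 60, 63, 71, 74, 76, 79, 91}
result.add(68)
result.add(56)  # {5, 8, 50, 52, 56, 59, 60, 63, 68, 71, 74, 76, 79, 91}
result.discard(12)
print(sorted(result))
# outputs [5, 8, 50, 52, 56, 59, 60, 63, 68, 71, 74, 76, 79, 91]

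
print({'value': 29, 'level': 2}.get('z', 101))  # 101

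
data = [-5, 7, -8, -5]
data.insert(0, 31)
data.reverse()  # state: [-5, -8, 7, -5, 31]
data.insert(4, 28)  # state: [-5, -8, 7, -5, 28, 31]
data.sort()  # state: [-8, -5, -5, 7, 28, 31]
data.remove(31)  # [-8, -5, -5, 7, 28]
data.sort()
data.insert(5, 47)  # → [-8, -5, -5, 7, 28, 47]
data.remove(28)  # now [-8, -5, -5, 7, 47]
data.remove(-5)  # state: [-8, -5, 7, 47]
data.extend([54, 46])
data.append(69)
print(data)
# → [-8, -5, 7, 47, 54, 46, 69]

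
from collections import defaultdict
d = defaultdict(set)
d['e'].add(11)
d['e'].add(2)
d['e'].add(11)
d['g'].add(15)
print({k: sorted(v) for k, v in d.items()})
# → {'e': [2, 11], 'g': [15]}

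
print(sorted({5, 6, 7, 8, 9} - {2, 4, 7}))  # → [5, 6, 8, 9]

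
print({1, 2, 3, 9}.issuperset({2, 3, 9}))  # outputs True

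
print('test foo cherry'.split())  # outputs ['test', 'foo', 'cherry']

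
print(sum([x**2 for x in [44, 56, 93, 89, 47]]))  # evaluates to 23851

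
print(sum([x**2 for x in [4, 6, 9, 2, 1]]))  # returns 138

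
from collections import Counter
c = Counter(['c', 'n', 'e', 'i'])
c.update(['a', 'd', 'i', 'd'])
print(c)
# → Counter({'i': 2, 'd': 2, 'c': 1, 'n': 1, 'e': 1, 'a': 1})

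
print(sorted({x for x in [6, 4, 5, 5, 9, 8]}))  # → [4, 5, 6, 8, 9]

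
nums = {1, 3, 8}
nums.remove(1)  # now {3, 8}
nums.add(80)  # {3, 8, 80}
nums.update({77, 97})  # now {3, 8, 77, 80, 97}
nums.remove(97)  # {3, 8, 77, 80}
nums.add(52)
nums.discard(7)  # {3, 8, 52, 77, 80}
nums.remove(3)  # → {8, 52, 77, 80}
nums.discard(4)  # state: {8, 52, 77, 80}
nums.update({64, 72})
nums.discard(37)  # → {8, 52, 64, 72, 77, 80}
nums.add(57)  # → {8, 52, 57, 64, 72, 77, 80}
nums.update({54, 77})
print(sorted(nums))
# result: [8, 52, 54, 57, 64, 72, 77, 80]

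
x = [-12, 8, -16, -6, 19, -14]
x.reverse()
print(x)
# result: [-14, 19, -6, -16, 8, -12]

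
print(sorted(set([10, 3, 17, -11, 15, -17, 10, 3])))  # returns [-17, -11, 3, 10, 15, 17]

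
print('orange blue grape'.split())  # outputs ['orange', 'blue', 'grape']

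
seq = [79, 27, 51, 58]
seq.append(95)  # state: [79, 27, 51, 58, 95]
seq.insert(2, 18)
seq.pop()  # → 95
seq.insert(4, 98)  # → [79, 27, 18, 51, 98, 58]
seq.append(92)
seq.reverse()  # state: [92, 58, 98, 51, 18, 27, 79]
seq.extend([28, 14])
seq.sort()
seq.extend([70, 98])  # [14, 18, 27, 28, 51, 58, 79, 92, 98, 70, 98]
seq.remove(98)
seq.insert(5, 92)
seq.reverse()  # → [98, 70, 92, 79, 58, 92, 51, 28, 27, 18, 14]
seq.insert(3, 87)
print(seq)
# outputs [98, 70, 92, 87, 79, 58, 92, 51, 28, 27, 18, 14]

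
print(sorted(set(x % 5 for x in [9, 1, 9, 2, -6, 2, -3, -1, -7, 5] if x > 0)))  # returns [0, 1, 2, 4]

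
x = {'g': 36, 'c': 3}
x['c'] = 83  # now {'g': 36, 'c': 83}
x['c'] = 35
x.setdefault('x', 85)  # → 85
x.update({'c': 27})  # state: {'g': 36, 'c': 27, 'x': 85}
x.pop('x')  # 85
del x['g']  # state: {'c': 27}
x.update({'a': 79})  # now {'c': 27, 'a': 79}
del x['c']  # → {'a': 79}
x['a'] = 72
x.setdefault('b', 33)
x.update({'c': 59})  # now {'a': 72, 'b': 33, 'c': 59}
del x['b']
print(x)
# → {'a': 72, 'c': 59}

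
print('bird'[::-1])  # drib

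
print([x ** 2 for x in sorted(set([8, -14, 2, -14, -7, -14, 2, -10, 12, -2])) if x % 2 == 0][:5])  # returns [196, 100, 4, 4, 64]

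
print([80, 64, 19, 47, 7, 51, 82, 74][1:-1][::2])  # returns [64, 47, 51]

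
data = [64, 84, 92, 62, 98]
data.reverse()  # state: [98, 62, 92, 84, 64]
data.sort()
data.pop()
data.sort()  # [62, 64, 84, 92]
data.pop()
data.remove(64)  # [62, 84]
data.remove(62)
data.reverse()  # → [84]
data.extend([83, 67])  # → [84, 83, 67]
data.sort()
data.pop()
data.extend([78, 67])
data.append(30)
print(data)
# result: [67, 83, 78, 67, 30]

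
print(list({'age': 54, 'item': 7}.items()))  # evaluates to [('age', 54), ('item', 7)]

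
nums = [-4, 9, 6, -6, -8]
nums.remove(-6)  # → [-4, 9, 6, -8]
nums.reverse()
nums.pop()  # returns -4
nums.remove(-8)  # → [6, 9]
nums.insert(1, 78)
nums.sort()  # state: [6, 9, 78]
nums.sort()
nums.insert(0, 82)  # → [82, 6, 9, 78]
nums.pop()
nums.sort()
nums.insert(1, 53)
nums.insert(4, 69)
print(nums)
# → [6, 53, 9, 82, 69]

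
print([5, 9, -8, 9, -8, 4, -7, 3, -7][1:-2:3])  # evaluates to [9, -8]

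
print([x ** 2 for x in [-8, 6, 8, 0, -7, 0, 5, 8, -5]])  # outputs [64, 36, 64, 0, 49, 0, 25, 64, 25]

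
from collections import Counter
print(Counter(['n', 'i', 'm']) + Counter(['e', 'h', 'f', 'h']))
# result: Counter({'h': 2, 'n': 1, 'i': 1, 'm': 1, 'e': 1, 'f': 1})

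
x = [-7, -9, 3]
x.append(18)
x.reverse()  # [18, 3, -9, -7]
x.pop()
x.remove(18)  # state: [3, -9]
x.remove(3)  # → [-9]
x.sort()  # [-9]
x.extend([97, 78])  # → [-9, 97, 78]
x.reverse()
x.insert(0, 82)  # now [82, 78, 97, -9]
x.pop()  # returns -9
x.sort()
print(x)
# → [78, 82, 97]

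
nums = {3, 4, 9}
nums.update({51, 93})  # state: {3, 4, 9, 51, 93}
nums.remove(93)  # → {3, 4, 9, 51}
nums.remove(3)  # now {4, 9, 51}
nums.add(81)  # {4, 9, 51, 81}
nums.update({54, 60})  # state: {4, 9, 51, 54, 60, 81}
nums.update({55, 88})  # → {4, 9, 51, 54, 55, 60, 81, 88}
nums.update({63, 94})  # {4, 9, 51, 54, 55, 60, 63, 81, 88, 94}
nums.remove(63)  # {4, 9, 51, 54, 55, 60, 81, 88, 94}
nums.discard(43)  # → {4, 9, 51, 54, 55, 60, 81, 88, 94}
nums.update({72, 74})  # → {4, 9, 51, 54, 55, 60, 72, 74, 81, 88, 94}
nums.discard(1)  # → {4, 9, 51, 54, 55, 60, 72, 74, 81, 88, 94}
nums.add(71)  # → {4, 9, 51, 54, 55, 60, 71, 72, 74, 81, 88, 94}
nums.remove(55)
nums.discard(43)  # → {4, 9, 51, 54, 60, 71, 72, 74, 81, 88, 94}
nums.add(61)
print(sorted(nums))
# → [4, 9, 51, 54, 60, 61, 71, 72, 74, 81, 88, 94]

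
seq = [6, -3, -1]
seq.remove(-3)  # [6, -1]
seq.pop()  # -1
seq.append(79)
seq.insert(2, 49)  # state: [6, 79, 49]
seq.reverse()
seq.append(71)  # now [49, 79, 6, 71]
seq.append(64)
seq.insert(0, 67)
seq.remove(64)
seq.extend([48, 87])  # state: [67, 49, 79, 6, 71, 48, 87]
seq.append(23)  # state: [67, 49, 79, 6, 71, 48, 87, 23]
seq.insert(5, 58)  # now [67, 49, 79, 6, 71, 58, 48, 87, 23]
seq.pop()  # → 23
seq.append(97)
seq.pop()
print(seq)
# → [67, 49, 79, 6, 71, 58, 48, 87]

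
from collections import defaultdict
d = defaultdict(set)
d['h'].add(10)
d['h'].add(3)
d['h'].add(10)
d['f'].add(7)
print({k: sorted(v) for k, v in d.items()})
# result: {'h': [3, 10], 'f': [7]}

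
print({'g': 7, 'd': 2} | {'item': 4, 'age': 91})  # {'g': 7, 'd': 2, 'item': 4, 'age': 91}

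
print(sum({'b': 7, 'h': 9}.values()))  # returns 16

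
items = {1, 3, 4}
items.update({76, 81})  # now {1, 3, 4, 76, 81}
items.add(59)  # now {1, 3, 4, 59, 76, 81}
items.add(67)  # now {1, 3, 4, 59, 67, 76, 81}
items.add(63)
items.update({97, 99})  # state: {1, 3, 4, 59, 63, 67, 76, 81, 97, 99}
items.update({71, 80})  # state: {1, 3, 4, 59, 63, 67, 71, 76, 80, 81, 97, 99}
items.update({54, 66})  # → {1, 3, 4, 54, 59, 63, 66, 67, 71, 76, 80, 81, 97, 99}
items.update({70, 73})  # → {1, 3, 4, 54, 59, 63, 66, 67, 70, 71, 73, 76, 80, 81, 97, 99}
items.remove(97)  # {1, 3, 4, 54, 59, 63, 66, 67, 70, 71, 73, 76, 80, 81, 99}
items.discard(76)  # {1, 3, 4, 54, 59, 63, 66, 67, 70, 71, 73, 80, 81, 99}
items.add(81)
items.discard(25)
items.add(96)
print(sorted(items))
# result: [1, 3, 4, 54, 59, 63, 66, 67, 70, 71, 73, 80, 81, 96, 99]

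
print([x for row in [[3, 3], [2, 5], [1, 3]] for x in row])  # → [3, 3, 2, 5, 1, 3]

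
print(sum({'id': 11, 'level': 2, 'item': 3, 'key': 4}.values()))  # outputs 20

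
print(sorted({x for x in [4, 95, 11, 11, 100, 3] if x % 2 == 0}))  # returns [4, 100]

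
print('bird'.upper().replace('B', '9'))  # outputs 9IRD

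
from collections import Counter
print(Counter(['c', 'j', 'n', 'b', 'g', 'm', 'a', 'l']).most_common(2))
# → [('c', 1), ('j', 1)]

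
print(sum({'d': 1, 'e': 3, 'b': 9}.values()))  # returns 13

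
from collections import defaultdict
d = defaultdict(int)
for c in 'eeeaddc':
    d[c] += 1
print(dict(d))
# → {'e': 3, 'a': 1, 'd': 2, 'c': 1}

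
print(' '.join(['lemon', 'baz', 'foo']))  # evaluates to lemon baz foo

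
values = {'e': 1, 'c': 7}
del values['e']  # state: {'c': 7}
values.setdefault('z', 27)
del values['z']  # {'c': 7}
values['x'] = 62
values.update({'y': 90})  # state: {'c': 7, 'x': 62, 'y': 90}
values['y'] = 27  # {'c': 7, 'x': 62, 'y': 27}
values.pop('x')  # 62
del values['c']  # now {'y': 27}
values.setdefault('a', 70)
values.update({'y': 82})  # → {'y': 82, 'a': 70}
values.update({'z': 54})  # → {'y': 82, 'a': 70, 'z': 54}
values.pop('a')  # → 70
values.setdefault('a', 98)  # 98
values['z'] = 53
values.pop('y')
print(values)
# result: {'z': 53, 'a': 98}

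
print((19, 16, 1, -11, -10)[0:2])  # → (19, 16)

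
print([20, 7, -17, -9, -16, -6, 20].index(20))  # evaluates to 0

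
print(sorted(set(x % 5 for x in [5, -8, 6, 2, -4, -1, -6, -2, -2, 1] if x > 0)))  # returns [0, 1, 2]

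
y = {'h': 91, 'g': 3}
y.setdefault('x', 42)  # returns 42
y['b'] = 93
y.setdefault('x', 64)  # 42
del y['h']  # {'g': 3, 'x': 42, 'b': 93}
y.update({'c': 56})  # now {'g': 3, 'x': 42, 'b': 93, 'c': 56}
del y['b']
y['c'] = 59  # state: {'g': 3, 'x': 42, 'c': 59}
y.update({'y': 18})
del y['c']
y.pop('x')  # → 42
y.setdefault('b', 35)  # 35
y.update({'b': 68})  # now {'g': 3, 'y': 18, 'b': 68}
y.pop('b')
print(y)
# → {'g': 3, 'y': 18}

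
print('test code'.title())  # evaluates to Test Code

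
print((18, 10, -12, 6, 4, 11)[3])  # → 6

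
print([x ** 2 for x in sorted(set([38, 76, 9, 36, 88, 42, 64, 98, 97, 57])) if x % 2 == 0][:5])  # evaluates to [1296, 1444, 1764, 4096, 5776]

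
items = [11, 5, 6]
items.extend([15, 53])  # [11, 5, 6, 15, 53]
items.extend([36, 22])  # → [11, 5, 6, 15, 53, 36, 22]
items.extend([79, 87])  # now [11, 5, 6, 15, 53, 36, 22, 79, 87]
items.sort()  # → [5, 6, 11, 15, 22, 36, 53, 79, 87]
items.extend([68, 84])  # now [5, 6, 11, 15, 22, 36, 53, 79, 87, 68, 84]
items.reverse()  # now [84, 68, 87, 79, 53, 36, 22, 15, 11, 6, 5]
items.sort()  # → [5, 6, 11, 15, 22, 36, 53, 68, 79, 84, 87]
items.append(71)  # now [5, 6, 11, 15, 22, 36, 53, 68, 79, 84, 87, 71]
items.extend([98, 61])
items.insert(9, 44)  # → [5, 6, 11, 15, 22, 36, 53, 68, 79, 44, 84, 87, 71, 98, 61]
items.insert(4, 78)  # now [5, 6, 11, 15, 78, 22, 36, 53, 68, 79, 44, 84, 87, 71, 98, 61]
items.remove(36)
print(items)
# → [5, 6, 11, 15, 78, 22, 53, 68, 79, 44, 84, 87, 71, 98, 61]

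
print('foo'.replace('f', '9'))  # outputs 9oo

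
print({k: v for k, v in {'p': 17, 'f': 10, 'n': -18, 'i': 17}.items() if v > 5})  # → {'p': 17, 'f': 10, 'i': 17}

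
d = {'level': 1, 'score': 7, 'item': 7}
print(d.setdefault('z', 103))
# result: 103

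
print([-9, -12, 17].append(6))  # None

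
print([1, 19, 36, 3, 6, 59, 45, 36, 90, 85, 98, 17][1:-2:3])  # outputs [19, 6, 36]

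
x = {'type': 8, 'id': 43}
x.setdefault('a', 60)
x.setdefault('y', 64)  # 64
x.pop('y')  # 64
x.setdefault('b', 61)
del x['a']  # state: {'type': 8, 'id': 43, 'b': 61}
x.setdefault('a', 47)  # 47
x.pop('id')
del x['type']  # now {'b': 61, 'a': 47}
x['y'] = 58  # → {'b': 61, 'a': 47, 'y': 58}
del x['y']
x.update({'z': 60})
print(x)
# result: {'b': 61, 'a': 47, 'z': 60}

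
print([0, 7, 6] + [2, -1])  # [0, 7, 6, 2, -1]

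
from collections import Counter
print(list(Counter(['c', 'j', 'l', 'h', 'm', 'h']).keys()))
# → ['c', 'j', 'l', 'h', 'm']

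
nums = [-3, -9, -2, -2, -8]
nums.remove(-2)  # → [-3, -9, -2, -8]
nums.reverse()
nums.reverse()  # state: [-3, -9, -2, -8]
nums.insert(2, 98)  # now [-3, -9, 98, -2, -8]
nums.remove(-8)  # [-3, -9, 98, -2]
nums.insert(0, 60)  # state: [60, -3, -9, 98, -2]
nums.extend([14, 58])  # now [60, -3, -9, 98, -2, 14, 58]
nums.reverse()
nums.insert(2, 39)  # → [58, 14, 39, -2, 98, -9, -3, 60]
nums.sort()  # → [-9, -3, -2, 14, 39, 58, 60, 98]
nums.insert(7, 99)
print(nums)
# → [-9, -3, -2, 14, 39, 58, 60, 99, 98]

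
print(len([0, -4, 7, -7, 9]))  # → 5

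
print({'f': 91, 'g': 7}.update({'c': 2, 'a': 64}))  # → None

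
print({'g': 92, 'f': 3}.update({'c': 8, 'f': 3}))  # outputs None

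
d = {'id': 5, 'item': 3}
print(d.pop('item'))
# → 3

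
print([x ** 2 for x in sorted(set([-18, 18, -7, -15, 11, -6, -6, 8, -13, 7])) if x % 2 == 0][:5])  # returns [324, 36, 64, 324]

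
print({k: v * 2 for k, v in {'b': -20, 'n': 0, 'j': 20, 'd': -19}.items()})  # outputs {'b': -40, 'n': 0, 'j': 40, 'd': -38}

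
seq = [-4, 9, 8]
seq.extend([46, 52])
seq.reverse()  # [52, 46, 8, 9, -4]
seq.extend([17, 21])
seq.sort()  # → [-4, 8, 9, 17, 21, 46, 52]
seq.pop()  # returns 52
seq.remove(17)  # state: [-4, 8, 9, 21, 46]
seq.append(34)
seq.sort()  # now [-4, 8, 9, 21, 34, 46]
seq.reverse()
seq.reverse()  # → [-4, 8, 9, 21, 34, 46]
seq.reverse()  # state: [46, 34, 21, 9, 8, -4]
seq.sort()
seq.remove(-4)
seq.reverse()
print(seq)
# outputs [46, 34, 21, 9, 8]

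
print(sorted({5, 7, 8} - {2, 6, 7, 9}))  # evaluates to [5, 8]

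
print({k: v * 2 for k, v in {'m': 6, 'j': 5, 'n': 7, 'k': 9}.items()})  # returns {'m': 12, 'j': 10, 'n': 14, 'k': 18}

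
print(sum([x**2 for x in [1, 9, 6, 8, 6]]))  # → 218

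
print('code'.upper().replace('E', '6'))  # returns COD6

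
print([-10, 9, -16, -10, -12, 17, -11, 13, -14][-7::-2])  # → [-16, -10]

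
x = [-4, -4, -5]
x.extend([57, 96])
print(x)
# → [-4, -4, -5, 57, 96]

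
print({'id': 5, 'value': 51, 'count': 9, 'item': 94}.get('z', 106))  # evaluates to 106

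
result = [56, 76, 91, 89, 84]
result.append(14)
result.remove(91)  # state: [56, 76, 89, 84, 14]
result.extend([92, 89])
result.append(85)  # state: [56, 76, 89, 84, 14, 92, 89, 85]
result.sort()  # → [14, 56, 76, 84, 85, 89, 89, 92]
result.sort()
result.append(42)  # [14, 56, 76, 84, 85, 89, 89, 92, 42]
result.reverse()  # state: [42, 92, 89, 89, 85, 84, 76, 56, 14]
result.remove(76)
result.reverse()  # [14, 56, 84, 85, 89, 89, 92, 42]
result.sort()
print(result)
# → [14, 42, 56, 84, 85, 89, 89, 92]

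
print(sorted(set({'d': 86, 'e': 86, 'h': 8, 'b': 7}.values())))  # [7, 8, 86]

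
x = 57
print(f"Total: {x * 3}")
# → Total: 171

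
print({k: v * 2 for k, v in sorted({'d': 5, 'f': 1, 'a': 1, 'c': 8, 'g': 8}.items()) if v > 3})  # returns {'c': 16, 'd': 10, 'g': 16}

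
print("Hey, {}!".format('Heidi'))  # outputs Hey, Heidi!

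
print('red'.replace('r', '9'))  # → 9ed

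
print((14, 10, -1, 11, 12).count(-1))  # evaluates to 1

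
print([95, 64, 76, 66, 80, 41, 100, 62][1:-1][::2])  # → [64, 66, 41]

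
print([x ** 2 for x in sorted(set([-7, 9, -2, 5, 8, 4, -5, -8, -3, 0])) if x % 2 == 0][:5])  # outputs [64, 4, 0, 16, 64]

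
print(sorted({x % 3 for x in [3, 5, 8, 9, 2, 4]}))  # [0, 1, 2]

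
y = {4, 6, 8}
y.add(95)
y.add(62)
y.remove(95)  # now {4, 6, 8, 62}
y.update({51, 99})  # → {4, 6, 8, 51, 62, 99}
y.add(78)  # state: {4, 6, 8, 51, 62, 78, 99}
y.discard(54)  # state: {4, 6, 8, 51, 62, 78, 99}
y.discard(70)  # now {4, 6, 8, 51, 62, 78, 99}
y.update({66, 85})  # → {4, 6, 8, 51, 62, 66, 78, 85, 99}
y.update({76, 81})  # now {4, 6, 8, 51, 62, 66, 76, 78, 81, 85, 99}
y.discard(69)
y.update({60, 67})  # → {4, 6, 8, 51, 60, 62, 66, 67, 76, 78, 81, 85, 99}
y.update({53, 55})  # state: {4, 6, 8, 51, 53, 55, 60, 62, 66, 67, 76, 78, 81, 85, 99}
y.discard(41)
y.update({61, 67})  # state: {4, 6, 8, 51, 53, 55, 60, 61, 62, 66, 67, 76, 78, 81, 85, 99}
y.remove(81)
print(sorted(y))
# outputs [4, 6, 8, 51, 53, 55, 60, 61, 62, 66, 67, 76, 78, 85, 99]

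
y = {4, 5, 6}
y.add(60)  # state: {4, 5, 6, 60}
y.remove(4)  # {5, 6, 60}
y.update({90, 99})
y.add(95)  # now {5, 6, 60, 90, 95, 99}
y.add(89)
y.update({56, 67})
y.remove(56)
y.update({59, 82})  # {5, 6, 59, 60, 67, 82, 89, 90, 95, 99}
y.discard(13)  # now {5, 6, 59, 60, 67, 82, 89, 90, 95, 99}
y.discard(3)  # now {5, 6, 59, 60, 67, 82, 89, 90, 95, 99}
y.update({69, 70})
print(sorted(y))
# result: [5, 6, 59, 60, 67, 69, 70, 82, 89, 90, 95, 99]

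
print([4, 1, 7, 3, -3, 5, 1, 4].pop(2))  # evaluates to 7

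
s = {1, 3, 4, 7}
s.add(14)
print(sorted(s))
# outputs [1, 3, 4, 7, 14]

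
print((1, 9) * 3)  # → (1, 9, 1, 9, 1, 9)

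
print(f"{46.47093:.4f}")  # 46.4709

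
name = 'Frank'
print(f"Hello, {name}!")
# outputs Hello, Frank!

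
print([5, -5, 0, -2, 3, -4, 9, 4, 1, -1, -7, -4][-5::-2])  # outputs [4, -4, -2, -5]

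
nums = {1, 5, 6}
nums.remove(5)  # {1, 6}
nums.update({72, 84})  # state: {1, 6, 72, 84}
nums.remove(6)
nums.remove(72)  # {1, 84}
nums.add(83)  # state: {1, 83, 84}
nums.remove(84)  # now {1, 83}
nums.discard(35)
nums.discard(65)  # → {1, 83}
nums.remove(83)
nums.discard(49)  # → {1}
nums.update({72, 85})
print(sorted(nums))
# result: [1, 72, 85]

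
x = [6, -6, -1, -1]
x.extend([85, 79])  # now [6, -6, -1, -1, 85, 79]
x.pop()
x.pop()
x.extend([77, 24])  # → [6, -6, -1, -1, 77, 24]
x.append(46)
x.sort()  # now [-6, -1, -1, 6, 24, 46, 77]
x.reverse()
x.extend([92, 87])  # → [77, 46, 24, 6, -1, -1, -6, 92, 87]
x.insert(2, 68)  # [77, 46, 68, 24, 6, -1, -1, -6, 92, 87]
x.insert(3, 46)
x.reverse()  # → [87, 92, -6, -1, -1, 6, 24, 46, 68, 46, 77]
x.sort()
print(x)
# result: [-6, -1, -1, 6, 24, 46, 46, 68, 77, 87, 92]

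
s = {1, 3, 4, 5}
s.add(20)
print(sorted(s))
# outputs [1, 3, 4, 5, 20]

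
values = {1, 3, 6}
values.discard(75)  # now {1, 3, 6}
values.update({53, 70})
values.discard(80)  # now {1, 3, 6, 53, 70}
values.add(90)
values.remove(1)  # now {3, 6, 53, 70, 90}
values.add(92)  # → {3, 6, 53, 70, 90, 92}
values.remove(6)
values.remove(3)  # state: {53, 70, 90, 92}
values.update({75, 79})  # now {53, 70, 75, 79, 90, 92}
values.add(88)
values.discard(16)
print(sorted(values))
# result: [53, 70, 75, 79, 88, 90, 92]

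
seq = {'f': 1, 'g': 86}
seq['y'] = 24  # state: {'f': 1, 'g': 86, 'y': 24}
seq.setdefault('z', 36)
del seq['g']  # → {'f': 1, 'y': 24, 'z': 36}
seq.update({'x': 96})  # {'f': 1, 'y': 24, 'z': 36, 'x': 96}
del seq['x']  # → {'f': 1, 'y': 24, 'z': 36}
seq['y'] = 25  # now {'f': 1, 'y': 25, 'z': 36}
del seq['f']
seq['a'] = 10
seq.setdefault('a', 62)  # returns 10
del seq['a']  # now {'y': 25, 'z': 36}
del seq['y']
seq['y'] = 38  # {'z': 36, 'y': 38}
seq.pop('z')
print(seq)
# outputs {'y': 38}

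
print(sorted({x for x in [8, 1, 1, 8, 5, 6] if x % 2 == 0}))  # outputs [6, 8]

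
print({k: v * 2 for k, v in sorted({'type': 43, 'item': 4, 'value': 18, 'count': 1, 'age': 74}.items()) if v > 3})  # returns {'age': 148, 'item': 8, 'type': 86, 'value': 36}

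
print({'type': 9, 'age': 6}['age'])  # 6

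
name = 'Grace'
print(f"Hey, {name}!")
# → Hey, Grace!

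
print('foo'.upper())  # FOO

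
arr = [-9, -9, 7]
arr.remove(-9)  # [-9, 7]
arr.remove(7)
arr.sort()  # [-9]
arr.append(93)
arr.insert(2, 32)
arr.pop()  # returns 32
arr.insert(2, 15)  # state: [-9, 93, 15]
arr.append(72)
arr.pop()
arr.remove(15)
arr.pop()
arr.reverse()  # [-9]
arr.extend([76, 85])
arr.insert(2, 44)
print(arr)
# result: [-9, 76, 44, 85]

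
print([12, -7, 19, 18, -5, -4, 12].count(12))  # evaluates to 2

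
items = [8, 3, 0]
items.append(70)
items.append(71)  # [8, 3, 0, 70, 71]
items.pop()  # 71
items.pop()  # 70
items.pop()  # 0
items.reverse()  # [3, 8]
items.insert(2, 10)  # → [3, 8, 10]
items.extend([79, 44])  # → [3, 8, 10, 79, 44]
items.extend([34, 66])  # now [3, 8, 10, 79, 44, 34, 66]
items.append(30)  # [3, 8, 10, 79, 44, 34, 66, 30]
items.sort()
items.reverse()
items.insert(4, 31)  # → [79, 66, 44, 34, 31, 30, 10, 8, 3]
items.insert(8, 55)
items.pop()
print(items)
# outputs [79, 66, 44, 34, 31, 30, 10, 8, 55]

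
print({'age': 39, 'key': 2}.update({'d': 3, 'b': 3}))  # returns None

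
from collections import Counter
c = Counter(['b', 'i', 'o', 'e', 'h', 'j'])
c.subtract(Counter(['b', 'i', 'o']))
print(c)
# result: Counter({'e': 1, 'h': 1, 'j': 1, 'b': 0, 'i': 0, 'o': 0})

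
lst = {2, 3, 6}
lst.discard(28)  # {2, 3, 6}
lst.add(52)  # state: {2, 3, 6, 52}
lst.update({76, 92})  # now {2, 3, 6, 52, 76, 92}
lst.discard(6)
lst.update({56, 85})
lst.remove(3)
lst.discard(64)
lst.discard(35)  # {2, 52, 56, 76, 85, 92}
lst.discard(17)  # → {2, 52, 56, 76, 85, 92}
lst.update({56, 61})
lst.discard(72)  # {2, 52, 56, 61, 76, 85, 92}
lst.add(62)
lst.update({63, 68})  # {2, 52, 56, 61, 62, 63, 68, 76, 85, 92}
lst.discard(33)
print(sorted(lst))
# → [2, 52, 56, 61, 62, 63, 68, 76, 85, 92]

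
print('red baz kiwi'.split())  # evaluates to ['red', 'baz', 'kiwi']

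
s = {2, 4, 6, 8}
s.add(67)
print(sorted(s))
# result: [2, 4, 6, 8, 67]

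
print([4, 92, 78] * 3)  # [4, 92, 78, 4, 92, 78, 4, 92, 78]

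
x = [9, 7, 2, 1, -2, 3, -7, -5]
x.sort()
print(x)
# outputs [-7, -5, -2, 1, 2, 3, 7, 9]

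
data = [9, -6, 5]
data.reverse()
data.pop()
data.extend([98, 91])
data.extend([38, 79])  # [5, -6, 98, 91, 38, 79]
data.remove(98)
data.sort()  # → [-6, 5, 38, 79, 91]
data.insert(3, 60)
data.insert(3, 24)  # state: [-6, 5, 38, 24, 60, 79, 91]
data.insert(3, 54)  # [-6, 5, 38, 54, 24, 60, 79, 91]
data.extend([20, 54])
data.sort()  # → [-6, 5, 20, 24, 38, 54, 54, 60, 79, 91]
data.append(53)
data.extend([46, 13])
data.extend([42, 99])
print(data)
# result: [-6, 5, 20, 24, 38, 54, 54, 60, 79, 91, 53, 46, 13, 42, 99]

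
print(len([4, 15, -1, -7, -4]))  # 5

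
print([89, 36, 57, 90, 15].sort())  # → None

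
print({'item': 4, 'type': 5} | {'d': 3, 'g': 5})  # {'item': 4, 'type': 5, 'd': 3, 'g': 5}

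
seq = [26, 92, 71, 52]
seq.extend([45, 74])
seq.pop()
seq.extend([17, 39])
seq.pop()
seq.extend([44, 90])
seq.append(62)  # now [26, 92, 71, 52, 45, 17, 44, 90, 62]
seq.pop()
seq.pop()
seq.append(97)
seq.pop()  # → 97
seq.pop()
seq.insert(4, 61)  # [26, 92, 71, 52, 61, 45, 17]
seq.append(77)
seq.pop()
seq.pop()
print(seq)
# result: [26, 92, 71, 52, 61, 45]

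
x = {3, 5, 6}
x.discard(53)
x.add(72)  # {3, 5, 6, 72}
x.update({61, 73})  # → {3, 5, 6, 61, 72, 73}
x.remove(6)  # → {3, 5, 61, 72, 73}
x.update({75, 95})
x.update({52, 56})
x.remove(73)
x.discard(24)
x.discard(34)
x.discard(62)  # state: {3, 5, 52, 56, 61, 72, 75, 95}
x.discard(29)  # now {3, 5, 52, 56, 61, 72, 75, 95}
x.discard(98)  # {3, 5, 52, 56, 61, 72, 75, 95}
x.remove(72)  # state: {3, 5, 52, 56, 61, 75, 95}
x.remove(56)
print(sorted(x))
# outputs [3, 5, 52, 61, 75, 95]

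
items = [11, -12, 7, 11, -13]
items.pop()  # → -13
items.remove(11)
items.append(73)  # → [-12, 7, 11, 73]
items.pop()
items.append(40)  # [-12, 7, 11, 40]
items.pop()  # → 40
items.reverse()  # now [11, 7, -12]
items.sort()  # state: [-12, 7, 11]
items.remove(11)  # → [-12, 7]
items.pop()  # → 7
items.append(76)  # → [-12, 76]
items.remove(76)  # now [-12]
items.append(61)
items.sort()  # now [-12, 61]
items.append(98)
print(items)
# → [-12, 61, 98]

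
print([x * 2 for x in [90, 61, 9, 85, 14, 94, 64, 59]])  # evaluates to [180, 122, 18, 170, 28, 188, 128, 118]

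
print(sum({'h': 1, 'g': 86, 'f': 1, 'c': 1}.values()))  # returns 89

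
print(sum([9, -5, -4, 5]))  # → 5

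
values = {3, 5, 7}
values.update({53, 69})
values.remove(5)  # {3, 7, 53, 69}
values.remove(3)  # {7, 53, 69}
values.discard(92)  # {7, 53, 69}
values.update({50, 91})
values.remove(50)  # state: {7, 53, 69, 91}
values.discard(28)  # {7, 53, 69, 91}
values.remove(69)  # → {7, 53, 91}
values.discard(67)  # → {7, 53, 91}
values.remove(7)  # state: {53, 91}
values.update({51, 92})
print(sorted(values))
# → [51, 53, 91, 92]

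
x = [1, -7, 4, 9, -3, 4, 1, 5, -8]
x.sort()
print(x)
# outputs [-8, -7, -3, 1, 1, 4, 4, 5, 9]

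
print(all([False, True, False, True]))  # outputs False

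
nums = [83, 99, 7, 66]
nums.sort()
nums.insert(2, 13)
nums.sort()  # [7, 13, 66, 83, 99]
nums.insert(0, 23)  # [23, 7, 13, 66, 83, 99]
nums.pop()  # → 99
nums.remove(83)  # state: [23, 7, 13, 66]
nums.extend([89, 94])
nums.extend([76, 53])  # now [23, 7, 13, 66, 89, 94, 76, 53]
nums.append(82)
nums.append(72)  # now [23, 7, 13, 66, 89, 94, 76, 53, 82, 72]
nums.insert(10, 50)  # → [23, 7, 13, 66, 89, 94, 76, 53, 82, 72, 50]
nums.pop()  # 50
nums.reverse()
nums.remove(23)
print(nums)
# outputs [72, 82, 53, 76, 94, 89, 66, 13, 7]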